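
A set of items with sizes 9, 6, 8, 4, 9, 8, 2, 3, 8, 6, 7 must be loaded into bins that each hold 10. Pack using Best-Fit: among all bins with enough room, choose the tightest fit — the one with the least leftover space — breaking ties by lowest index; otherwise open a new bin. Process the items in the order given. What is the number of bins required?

8

Put 9 in bin 1; 1 remain.
Put 6 in bin 2; 4 remain.
Put 8 in bin 3; 2 remain.
Put 4 in bin 2; 0 remain.
Put 9 in bin 4; 1 remain.
Put 8 in bin 5; 2 remain.
Put 2 in bin 3; 0 remain.
Put 3 in bin 6; 7 remain.
Put 8 in bin 7; 2 remain.
Put 6 in bin 6; 1 remain.
Put 7 in bin 8; 3 remain.
Final bins: [9] [6,4] [8,2] [9] [8] [3,6] [8] [7].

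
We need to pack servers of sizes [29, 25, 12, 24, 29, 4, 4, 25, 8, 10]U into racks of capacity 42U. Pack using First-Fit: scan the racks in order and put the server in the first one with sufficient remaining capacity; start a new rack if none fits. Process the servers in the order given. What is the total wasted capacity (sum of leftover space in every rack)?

Put 29U in rack 1; 13U remain.
Put 25U in rack 2; 17U remain.
Put 12U in rack 1; 1U remain.
Put 24U in rack 3; 18U remain.
Put 29U in rack 4; 13U remain.
Put 4U in rack 2; 13U remain.
Put 4U in rack 2; 9U remain.
Put 25U in rack 5; 17U remain.
Put 8U in rack 2; 1U remain.
Put 10U in rack 3; 8U remain.
5 racks × 42U = 210U; used 170U; unused 40U.

40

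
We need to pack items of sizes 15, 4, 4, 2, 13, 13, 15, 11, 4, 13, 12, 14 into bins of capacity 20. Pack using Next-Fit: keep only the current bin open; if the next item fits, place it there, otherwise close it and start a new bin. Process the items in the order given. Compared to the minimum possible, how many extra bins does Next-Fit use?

0

Next-Fit: [15,4] [4,2,13] [13] [15] [11,4] [13] [12] [14] → 8 bins.
8 items exceed 10 (half the capacity), and no two of those can share a bin, so at least 8 bins are needed.
So 8 is already optimal.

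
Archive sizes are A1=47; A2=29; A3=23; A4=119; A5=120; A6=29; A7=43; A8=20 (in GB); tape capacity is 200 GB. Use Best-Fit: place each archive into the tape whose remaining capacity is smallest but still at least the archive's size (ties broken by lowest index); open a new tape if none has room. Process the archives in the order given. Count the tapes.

A1 (47 GB) → tape 1 (remaining 153 GB)
A2 (29 GB) → tape 1 (remaining 124 GB)
A3 (23 GB) → tape 1 (remaining 101 GB)
A4 (119 GB) → tape 2 (remaining 81 GB)
A5 (120 GB) → tape 3 (remaining 80 GB)
A6 (29 GB) → tape 3 (remaining 51 GB)
A7 (43 GB) → tape 3 (remaining 8 GB)
A8 (20 GB) → tape 2 (remaining 61 GB)

3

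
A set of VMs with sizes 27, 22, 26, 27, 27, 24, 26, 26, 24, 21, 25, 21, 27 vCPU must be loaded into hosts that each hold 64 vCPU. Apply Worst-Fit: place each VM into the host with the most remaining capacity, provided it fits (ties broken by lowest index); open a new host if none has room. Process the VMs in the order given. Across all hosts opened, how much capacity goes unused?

host 1: place 27 vCPU, 37 vCPU left
host 1: place 22 vCPU, 15 vCPU left
host 2: place 26 vCPU, 38 vCPU left
host 2: place 27 vCPU, 11 vCPU left
host 3: place 27 vCPU, 37 vCPU left
host 3: place 24 vCPU, 13 vCPU left
host 4: place 26 vCPU, 38 vCPU left
host 4: place 26 vCPU, 12 vCPU left
host 5: place 24 vCPU, 40 vCPU left
host 5: place 21 vCPU, 19 vCPU left
host 6: place 25 vCPU, 39 vCPU left
host 6: place 21 vCPU, 18 vCPU left
host 7: place 27 vCPU, 37 vCPU left
7 hosts × 64 vCPU = 448 vCPU; used 323 vCPU; unused 125 vCPU.

125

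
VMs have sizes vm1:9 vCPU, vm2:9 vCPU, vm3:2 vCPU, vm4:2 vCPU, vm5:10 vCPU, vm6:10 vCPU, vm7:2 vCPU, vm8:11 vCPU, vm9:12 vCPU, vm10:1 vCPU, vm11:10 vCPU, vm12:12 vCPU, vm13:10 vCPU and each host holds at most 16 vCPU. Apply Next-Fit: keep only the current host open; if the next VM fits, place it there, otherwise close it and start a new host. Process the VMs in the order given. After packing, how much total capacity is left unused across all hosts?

44

vm1 (9 vCPU) → host 1 (remaining 7 vCPU)
vm2 (9 vCPU) → host 2 (remaining 7 vCPU)
vm3 (2 vCPU) → host 2 (remaining 5 vCPU)
vm4 (2 vCPU) → host 2 (remaining 3 vCPU)
vm5 (10 vCPU) → host 3 (remaining 6 vCPU)
vm6 (10 vCPU) → host 4 (remaining 6 vCPU)
vm7 (2 vCPU) → host 4 (remaining 4 vCPU)
vm8 (11 vCPU) → host 5 (remaining 5 vCPU)
vm9 (12 vCPU) → host 6 (remaining 4 vCPU)
vm10 (1 vCPU) → host 6 (remaining 3 vCPU)
vm11 (10 vCPU) → host 7 (remaining 6 vCPU)
vm12 (12 vCPU) → host 8 (remaining 4 vCPU)
vm13 (10 vCPU) → host 9 (remaining 6 vCPU)
9 hosts × 16 vCPU = 144 vCPU; used 100 vCPU; unused 44 vCPU.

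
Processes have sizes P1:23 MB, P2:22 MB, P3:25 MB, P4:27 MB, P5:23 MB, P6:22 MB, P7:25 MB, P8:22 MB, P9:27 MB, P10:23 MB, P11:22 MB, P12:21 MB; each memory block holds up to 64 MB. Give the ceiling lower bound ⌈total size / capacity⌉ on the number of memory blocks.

5

Total size = 23 + 22 + 25 + 27 + 23 + 22 + 25 + 22 + 27 + 23 + 22 + 21 = 282 MB.
⌈282 / 64⌉ = 5.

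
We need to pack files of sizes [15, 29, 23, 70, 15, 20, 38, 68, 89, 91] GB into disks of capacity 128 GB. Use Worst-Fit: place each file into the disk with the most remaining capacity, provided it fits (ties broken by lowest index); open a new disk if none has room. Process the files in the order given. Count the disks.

5 disks

Put 15 GB in disk 1; 113 GB remain.
Put 29 GB in disk 1; 84 GB remain.
Put 23 GB in disk 1; 61 GB remain.
Put 70 GB in disk 2; 58 GB remain.
Put 15 GB in disk 1; 46 GB remain.
Put 20 GB in disk 2; 38 GB remain.
Put 38 GB in disk 1; 8 GB remain.
Put 68 GB in disk 3; 60 GB remain.
Put 89 GB in disk 4; 39 GB remain.
Put 91 GB in disk 5; 37 GB remain.
Final disks: [15,29,23,15,38] [70,20] [68] [89] [91].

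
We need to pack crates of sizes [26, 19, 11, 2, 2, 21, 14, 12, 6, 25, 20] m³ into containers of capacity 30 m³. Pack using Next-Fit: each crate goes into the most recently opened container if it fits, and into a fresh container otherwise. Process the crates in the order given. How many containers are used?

container 1: place 26 m³, 4 m³ left
container 2: place 19 m³, 11 m³ left
container 2: place 11 m³, 0 m³ left
container 3: place 2 m³, 28 m³ left
container 3: place 2 m³, 26 m³ left
container 3: place 21 m³, 5 m³ left
container 4: place 14 m³, 16 m³ left
container 4: place 12 m³, 4 m³ left
container 5: place 6 m³, 24 m³ left
container 6: place 25 m³, 5 m³ left
container 7: place 20 m³, 10 m³ left
Final containers: [26] [19,11] [2,2,21] [14,12] [6] [25] [20].

7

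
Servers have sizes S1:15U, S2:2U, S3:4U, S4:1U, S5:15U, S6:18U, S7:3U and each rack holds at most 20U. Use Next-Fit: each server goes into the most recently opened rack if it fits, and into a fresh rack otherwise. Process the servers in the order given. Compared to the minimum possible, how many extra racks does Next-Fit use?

1

Next-Fit: [15,2] [4,1,15] [18] [3] → 4 racks.
Total size 58U; any packing needs at least ⌈58/20⌉ = 3 racks.
An optimal packing achieves that bound: [18,2] [15,4,1] [15,3] → 3 racks.
Excess: 4 − 3 = 1.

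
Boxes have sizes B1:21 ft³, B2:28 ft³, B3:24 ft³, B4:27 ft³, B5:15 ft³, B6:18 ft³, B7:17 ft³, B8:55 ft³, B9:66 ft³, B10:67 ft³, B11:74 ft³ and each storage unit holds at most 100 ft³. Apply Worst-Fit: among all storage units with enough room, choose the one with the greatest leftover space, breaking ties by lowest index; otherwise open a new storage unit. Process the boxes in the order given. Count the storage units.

6 storage units

storage unit 1: place B1 (21 ft³), 79 ft³ left
storage unit 1: place B2 (28 ft³), 51 ft³ left
storage unit 1: place B3 (24 ft³), 27 ft³ left
storage unit 1: place B4 (27 ft³), 0 ft³ left
storage unit 2: place B5 (15 ft³), 85 ft³ left
storage unit 2: place B6 (18 ft³), 67 ft³ left
storage unit 2: place B7 (17 ft³), 50 ft³ left
storage unit 3: place B8 (55 ft³), 45 ft³ left
storage unit 4: place B9 (66 ft³), 34 ft³ left
storage unit 5: place B10 (67 ft³), 33 ft³ left
storage unit 6: place B11 (74 ft³), 26 ft³ left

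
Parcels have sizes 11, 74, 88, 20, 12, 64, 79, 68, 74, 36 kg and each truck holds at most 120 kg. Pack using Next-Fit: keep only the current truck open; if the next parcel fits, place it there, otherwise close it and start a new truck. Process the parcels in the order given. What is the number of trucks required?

6 trucks

11 kg → truck 1 (remaining 109 kg)
74 kg → truck 1 (remaining 35 kg)
88 kg → truck 2 (remaining 32 kg)
20 kg → truck 2 (remaining 12 kg)
12 kg → truck 2 (remaining 0 kg)
64 kg → truck 3 (remaining 56 kg)
79 kg → truck 4 (remaining 41 kg)
68 kg → truck 5 (remaining 52 kg)
74 kg → truck 6 (remaining 46 kg)
36 kg → truck 6 (remaining 10 kg)
Final trucks: [11,74] [88,20,12] [64] [79] [68] [74,36].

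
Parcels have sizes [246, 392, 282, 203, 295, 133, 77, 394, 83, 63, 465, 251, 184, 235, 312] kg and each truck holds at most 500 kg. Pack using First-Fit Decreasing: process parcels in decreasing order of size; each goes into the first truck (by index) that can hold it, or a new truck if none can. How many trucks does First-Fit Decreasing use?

Sorted descending: 465, 394, 392, 312, 295, 282, 251, 246, 235, 203, 184, 133, 83, 77, 63.
truck 1: place 465 kg, 35 kg left
truck 2: place 394 kg, 106 kg left
truck 3: place 392 kg, 108 kg left
truck 4: place 312 kg, 188 kg left
truck 5: place 295 kg, 205 kg left
truck 6: place 282 kg, 218 kg left
truck 7: place 251 kg, 249 kg left
truck 7: place 246 kg, 3 kg left
truck 8: place 235 kg, 265 kg left
truck 5: place 203 kg, 2 kg left
truck 4: place 184 kg, 4 kg left
truck 6: place 133 kg, 85 kg left
truck 2: place 83 kg, 23 kg left
truck 3: place 77 kg, 31 kg left
truck 6: place 63 kg, 22 kg left
Final trucks: [465] [394,83] [392,77] [312,184] [295,203] [282,133,63] [251,246] [235].

8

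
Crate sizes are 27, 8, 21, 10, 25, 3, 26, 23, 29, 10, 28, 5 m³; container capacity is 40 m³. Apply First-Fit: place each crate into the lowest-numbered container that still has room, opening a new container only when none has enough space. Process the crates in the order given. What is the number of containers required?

7 containers

Put 27 m³ in container 1; 13 m³ remain.
Put 8 m³ in container 1; 5 m³ remain.
Put 21 m³ in container 2; 19 m³ remain.
Put 10 m³ in container 2; 9 m³ remain.
Put 25 m³ in container 3; 15 m³ remain.
Put 3 m³ in container 1; 2 m³ remain.
Put 26 m³ in container 4; 14 m³ remain.
Put 23 m³ in container 5; 17 m³ remain.
Put 29 m³ in container 6; 11 m³ remain.
Put 10 m³ in container 3; 5 m³ remain.
Put 28 m³ in container 7; 12 m³ remain.
Put 5 m³ in container 2; 4 m³ remain.
Final containers: [27,8,3] [21,10,5] [25,10] [26] [23] [29] [28].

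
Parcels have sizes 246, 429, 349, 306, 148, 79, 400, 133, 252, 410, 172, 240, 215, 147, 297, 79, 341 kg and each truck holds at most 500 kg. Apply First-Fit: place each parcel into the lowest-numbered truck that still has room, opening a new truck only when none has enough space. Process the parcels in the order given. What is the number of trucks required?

truck 1: place 246 kg, 254 kg left
truck 2: place 429 kg, 71 kg left
truck 3: place 349 kg, 151 kg left
truck 4: place 306 kg, 194 kg left
truck 1: place 148 kg, 106 kg left
truck 1: place 79 kg, 27 kg left
truck 5: place 400 kg, 100 kg left
truck 3: place 133 kg, 18 kg left
truck 6: place 252 kg, 248 kg left
truck 7: place 410 kg, 90 kg left
truck 4: place 172 kg, 22 kg left
truck 6: place 240 kg, 8 kg left
truck 8: place 215 kg, 285 kg left
truck 8: place 147 kg, 138 kg left
truck 9: place 297 kg, 203 kg left
truck 5: place 79 kg, 21 kg left
truck 10: place 341 kg, 159 kg left
Final trucks: [246,148,79] [429] [349,133] [306,172] [400,79] [252,240] [410] [215,147] [297] [341].

10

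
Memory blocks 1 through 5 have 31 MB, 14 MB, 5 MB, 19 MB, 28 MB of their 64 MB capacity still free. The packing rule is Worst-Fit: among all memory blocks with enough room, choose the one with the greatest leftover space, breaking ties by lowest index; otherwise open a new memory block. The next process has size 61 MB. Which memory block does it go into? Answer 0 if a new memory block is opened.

No memory block has ≥ 61 MB free, so a new memory block is opened.

0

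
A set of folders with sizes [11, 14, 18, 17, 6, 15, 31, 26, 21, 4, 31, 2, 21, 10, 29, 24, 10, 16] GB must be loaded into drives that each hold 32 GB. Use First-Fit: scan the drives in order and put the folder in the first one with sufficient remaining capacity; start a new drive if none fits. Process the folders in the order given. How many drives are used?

11

Put 11 GB in drive 1; 21 GB remain.
Put 14 GB in drive 1; 7 GB remain.
Put 18 GB in drive 2; 14 GB remain.
Put 17 GB in drive 3; 15 GB remain.
Put 6 GB in drive 1; 1 GB remain.
Put 15 GB in drive 3; 0 GB remain.
Put 31 GB in drive 4; 1 GB remain.
Put 26 GB in drive 5; 6 GB remain.
Put 21 GB in drive 6; 11 GB remain.
Put 4 GB in drive 2; 10 GB remain.
Put 31 GB in drive 7; 1 GB remain.
Put 2 GB in drive 2; 8 GB remain.
Put 21 GB in drive 8; 11 GB remain.
Put 10 GB in drive 6; 1 GB remain.
Put 29 GB in drive 9; 3 GB remain.
Put 24 GB in drive 10; 8 GB remain.
Put 10 GB in drive 8; 1 GB remain.
Put 16 GB in drive 11; 16 GB remain.
Final drives: [11,14,6] [18,4,2] [17,15] [31] [26] [21,10] [31] [21,10] [29] [24] [16].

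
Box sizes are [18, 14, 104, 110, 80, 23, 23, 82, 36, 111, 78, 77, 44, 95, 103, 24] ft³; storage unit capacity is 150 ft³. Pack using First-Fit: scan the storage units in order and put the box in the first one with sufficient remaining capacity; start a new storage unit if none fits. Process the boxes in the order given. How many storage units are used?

storage unit 1: place 18 ft³, 132 ft³ left
storage unit 1: place 14 ft³, 118 ft³ left
storage unit 1: place 104 ft³, 14 ft³ left
storage unit 2: place 110 ft³, 40 ft³ left
storage unit 3: place 80 ft³, 70 ft³ left
storage unit 2: place 23 ft³, 17 ft³ left
storage unit 3: place 23 ft³, 47 ft³ left
storage unit 4: place 82 ft³, 68 ft³ left
storage unit 3: place 36 ft³, 11 ft³ left
storage unit 5: place 111 ft³, 39 ft³ left
storage unit 6: place 78 ft³, 72 ft³ left
storage unit 7: place 77 ft³, 73 ft³ left
storage unit 4: place 44 ft³, 24 ft³ left
storage unit 8: place 95 ft³, 55 ft³ left
storage unit 9: place 103 ft³, 47 ft³ left
storage unit 4: place 24 ft³, 0 ft³ left
Final storage units: [18,14,104] [110,23] [80,23,36] [82,44,24] [111] [78] [77] [95] [103].

9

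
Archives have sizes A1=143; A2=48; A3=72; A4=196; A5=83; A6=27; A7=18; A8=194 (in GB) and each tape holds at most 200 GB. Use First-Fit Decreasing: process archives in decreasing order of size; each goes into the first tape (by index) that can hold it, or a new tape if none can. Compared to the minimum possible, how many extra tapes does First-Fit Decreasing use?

First-Fit Decreasing: [196] [194] [143,48] [83,72,27,18] → 4 tapes.
Total size 781 GB; any packing needs at least ⌈781/200⌉ = 4 tapes.
So 4 is already optimal.

0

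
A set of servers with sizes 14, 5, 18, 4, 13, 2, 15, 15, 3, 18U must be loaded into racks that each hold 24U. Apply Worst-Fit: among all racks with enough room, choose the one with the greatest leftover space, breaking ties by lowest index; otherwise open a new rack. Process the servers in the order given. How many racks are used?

6

14U → rack 1 (remaining 10U)
5U → rack 1 (remaining 5U)
18U → rack 2 (remaining 6U)
4U → rack 2 (remaining 2U)
13U → rack 3 (remaining 11U)
2U → rack 3 (remaining 9U)
15U → rack 4 (remaining 9U)
15U → rack 5 (remaining 9U)
3U → rack 3 (remaining 6U)
18U → rack 6 (remaining 6U)
Final racks: [14,5] [18,4] [13,2,3] [15] [15] [18].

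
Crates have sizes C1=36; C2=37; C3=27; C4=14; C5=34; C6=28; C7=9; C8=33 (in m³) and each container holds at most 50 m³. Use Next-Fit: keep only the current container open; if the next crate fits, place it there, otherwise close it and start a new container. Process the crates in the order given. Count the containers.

container 1: place C1 (36 m³), 14 m³ left
container 2: place C2 (37 m³), 13 m³ left
container 3: place C3 (27 m³), 23 m³ left
container 3: place C4 (14 m³), 9 m³ left
container 4: place C5 (34 m³), 16 m³ left
container 5: place C6 (28 m³), 22 m³ left
container 5: place C7 (9 m³), 13 m³ left
container 6: place C8 (33 m³), 17 m³ left

6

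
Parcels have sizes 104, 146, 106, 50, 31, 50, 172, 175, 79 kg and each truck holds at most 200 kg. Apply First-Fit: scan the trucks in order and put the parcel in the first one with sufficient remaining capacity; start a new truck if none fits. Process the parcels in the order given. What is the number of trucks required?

104 kg → truck 1 (remaining 96 kg)
146 kg → truck 2 (remaining 54 kg)
106 kg → truck 3 (remaining 94 kg)
50 kg → truck 1 (remaining 46 kg)
31 kg → truck 1 (remaining 15 kg)
50 kg → truck 2 (remaining 4 kg)
172 kg → truck 4 (remaining 28 kg)
175 kg → truck 5 (remaining 25 kg)
79 kg → truck 3 (remaining 15 kg)

5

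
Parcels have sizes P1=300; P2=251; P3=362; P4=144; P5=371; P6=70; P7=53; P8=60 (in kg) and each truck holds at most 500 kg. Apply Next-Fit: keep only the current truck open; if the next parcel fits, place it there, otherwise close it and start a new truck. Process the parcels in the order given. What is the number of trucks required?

6

Put P1 (300 kg) in truck 1; 200 kg remain.
Put P2 (251 kg) in truck 2; 249 kg remain.
Put P3 (362 kg) in truck 3; 138 kg remain.
Put P4 (144 kg) in truck 4; 356 kg remain.
Put P5 (371 kg) in truck 5; 129 kg remain.
Put P6 (70 kg) in truck 5; 59 kg remain.
Put P7 (53 kg) in truck 5; 6 kg remain.
Put P8 (60 kg) in truck 6; 440 kg remain.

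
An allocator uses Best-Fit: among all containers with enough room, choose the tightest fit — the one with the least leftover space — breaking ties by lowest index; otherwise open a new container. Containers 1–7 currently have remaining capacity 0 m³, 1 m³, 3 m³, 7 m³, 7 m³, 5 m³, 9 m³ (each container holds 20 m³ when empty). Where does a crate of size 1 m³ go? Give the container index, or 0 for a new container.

Containers with room: container 2 (1 m³), container 3 (3 m³), container 4 (7 m³), container 5 (7 m³), container 6 (5 m³), container 7 (9 m³).
Tightest fit is container 2 with 1 m³ free.

2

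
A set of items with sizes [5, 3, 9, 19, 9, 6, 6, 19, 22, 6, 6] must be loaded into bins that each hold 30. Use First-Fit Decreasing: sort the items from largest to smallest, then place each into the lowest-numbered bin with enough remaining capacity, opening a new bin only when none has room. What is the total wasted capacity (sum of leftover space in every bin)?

10

Sorted descending: 22, 19, 19, 9, 9, 6, 6, 6, 6, 5, 3.
bin 1: place 22, 8 left
bin 2: place 19, 11 left
bin 3: place 19, 11 left
bin 2: place 9, 2 left
bin 3: place 9, 2 left
bin 1: place 6, 2 left
bin 4: place 6, 24 left
bin 4: place 6, 18 left
bin 4: place 6, 12 left
bin 4: place 5, 7 left
bin 4: place 3, 4 left
4 bins × 30 = 120; used 110; unused 10.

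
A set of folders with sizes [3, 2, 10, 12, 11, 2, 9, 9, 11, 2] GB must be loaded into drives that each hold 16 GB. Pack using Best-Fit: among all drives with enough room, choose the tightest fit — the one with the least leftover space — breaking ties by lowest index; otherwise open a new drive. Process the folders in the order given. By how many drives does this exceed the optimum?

Best-Fit: [3,2,10] [12,2,2] [11] [9] [9] [11] → 6 drives.
6 folders exceed 8 GB (half the capacity), and no two of those can share a drive, so at least 6 drives are needed.
So 6 is already optimal.

0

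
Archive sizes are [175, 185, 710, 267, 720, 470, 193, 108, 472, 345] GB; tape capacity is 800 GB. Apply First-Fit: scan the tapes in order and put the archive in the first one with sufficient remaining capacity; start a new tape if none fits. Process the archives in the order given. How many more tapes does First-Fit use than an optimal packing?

1

First-Fit: [175,185,267,108] [710] [720] [470,193] [472] [345] → 6 tapes.
Total size 3645 GB; any packing needs at least ⌈3645/800⌉ = 5 tapes.
An optimal packing achieves that bound: [720] [710] [472,267] [470,193,108] [345,185,175] → 5 tapes.
Excess: 6 − 5 = 1.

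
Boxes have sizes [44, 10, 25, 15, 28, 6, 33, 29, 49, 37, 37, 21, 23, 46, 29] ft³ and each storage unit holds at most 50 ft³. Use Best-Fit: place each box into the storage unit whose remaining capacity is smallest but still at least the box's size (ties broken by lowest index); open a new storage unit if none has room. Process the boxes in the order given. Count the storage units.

44 ft³ → storage unit 1 (remaining 6 ft³)
10 ft³ → storage unit 2 (remaining 40 ft³)
25 ft³ → storage unit 2 (remaining 15 ft³)
15 ft³ → storage unit 2 (remaining 0 ft³)
28 ft³ → storage unit 3 (remaining 22 ft³)
6 ft³ → storage unit 1 (remaining 0 ft³)
33 ft³ → storage unit 4 (remaining 17 ft³)
29 ft³ → storage unit 5 (remaining 21 ft³)
49 ft³ → storage unit 6 (remaining 1 ft³)
37 ft³ → storage unit 7 (remaining 13 ft³)
37 ft³ → storage unit 8 (remaining 13 ft³)
21 ft³ → storage unit 5 (remaining 0 ft³)
23 ft³ → storage unit 9 (remaining 27 ft³)
46 ft³ → storage unit 10 (remaining 4 ft³)
29 ft³ → storage unit 11 (remaining 21 ft³)
Final storage units: [44,6] [10,25,15] [28] [33] [29,21] [49] [37] [37] [23] [46] [29].

11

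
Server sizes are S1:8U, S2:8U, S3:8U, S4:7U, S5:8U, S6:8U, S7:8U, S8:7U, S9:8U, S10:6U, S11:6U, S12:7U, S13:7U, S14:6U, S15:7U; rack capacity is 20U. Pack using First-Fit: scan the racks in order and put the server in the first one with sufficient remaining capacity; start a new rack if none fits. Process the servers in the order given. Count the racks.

7 racks

rack 1: place S1 (8U), 12U left
rack 1: place S2 (8U), 4U left
rack 2: place S3 (8U), 12U left
rack 2: place S4 (7U), 5U left
rack 3: place S5 (8U), 12U left
rack 3: place S6 (8U), 4U left
rack 4: place S7 (8U), 12U left
rack 4: place S8 (7U), 5U left
rack 5: place S9 (8U), 12U left
rack 5: place S10 (6U), 6U left
rack 5: place S11 (6U), 0U left
rack 6: place S12 (7U), 13U left
rack 6: place S13 (7U), 6U left
rack 6: place S14 (6U), 0U left
rack 7: place S15 (7U), 13U left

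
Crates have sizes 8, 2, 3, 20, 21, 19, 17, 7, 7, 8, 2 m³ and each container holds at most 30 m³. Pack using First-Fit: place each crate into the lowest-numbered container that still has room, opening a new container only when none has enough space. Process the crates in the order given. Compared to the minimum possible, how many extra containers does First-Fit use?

0

First-Fit: [8,2,3,17] [20,7,2] [21,7] [19,8] → 4 containers.
Total size 114 m³; any packing needs at least ⌈114/30⌉ = 4 containers.
So 4 is already optimal.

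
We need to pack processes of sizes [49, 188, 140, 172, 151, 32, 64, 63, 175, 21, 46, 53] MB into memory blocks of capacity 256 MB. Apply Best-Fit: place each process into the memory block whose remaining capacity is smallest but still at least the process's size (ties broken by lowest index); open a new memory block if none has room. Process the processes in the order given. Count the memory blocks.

5 memory blocks

49 MB → memory block 1 (remaining 207 MB)
188 MB → memory block 1 (remaining 19 MB)
140 MB → memory block 2 (remaining 116 MB)
172 MB → memory block 3 (remaining 84 MB)
151 MB → memory block 4 (remaining 105 MB)
32 MB → memory block 3 (remaining 52 MB)
64 MB → memory block 4 (remaining 41 MB)
63 MB → memory block 2 (remaining 53 MB)
175 MB → memory block 5 (remaining 81 MB)
21 MB → memory block 4 (remaining 20 MB)
46 MB → memory block 3 (remaining 6 MB)
53 MB → memory block 2 (remaining 0 MB)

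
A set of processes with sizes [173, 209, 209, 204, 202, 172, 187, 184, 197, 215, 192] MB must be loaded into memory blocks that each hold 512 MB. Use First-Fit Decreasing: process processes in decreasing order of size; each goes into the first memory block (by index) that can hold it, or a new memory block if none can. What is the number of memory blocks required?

Sorted descending: 215, 209, 209, 204, 202, 197, 192, 187, 184, 173, 172.
memory block 1: place 215 MB, 297 MB left
memory block 1: place 209 MB, 88 MB left
memory block 2: place 209 MB, 303 MB left
memory block 2: place 204 MB, 99 MB left
memory block 3: place 202 MB, 310 MB left
memory block 3: place 197 MB, 113 MB left
memory block 4: place 192 MB, 320 MB left
memory block 4: place 187 MB, 133 MB left
memory block 5: place 184 MB, 328 MB left
memory block 5: place 173 MB, 155 MB left
memory block 6: place 172 MB, 340 MB left

6 memory blocks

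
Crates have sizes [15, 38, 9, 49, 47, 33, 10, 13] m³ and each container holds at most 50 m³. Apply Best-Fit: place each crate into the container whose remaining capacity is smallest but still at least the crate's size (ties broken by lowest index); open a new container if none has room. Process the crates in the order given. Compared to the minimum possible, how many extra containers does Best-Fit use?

0

Best-Fit: [15,33] [38,9] [49] [47] [10,13] → 5 containers.
Total size 214 m³; any packing needs at least ⌈214/50⌉ = 5 containers.
So 5 is already optimal.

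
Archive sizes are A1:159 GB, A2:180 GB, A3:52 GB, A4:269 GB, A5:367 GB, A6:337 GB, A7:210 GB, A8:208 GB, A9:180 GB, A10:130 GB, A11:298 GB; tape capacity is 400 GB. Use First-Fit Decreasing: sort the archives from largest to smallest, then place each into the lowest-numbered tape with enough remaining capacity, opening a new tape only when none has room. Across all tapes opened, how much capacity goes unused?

Sorted descending: 367, 337, 298, 269, 210, 208, 180, 180, 159, 130, 52.
Put 367 GB in tape 1; 33 GB remain.
Put 337 GB in tape 2; 63 GB remain.
Put 298 GB in tape 3; 102 GB remain.
Put 269 GB in tape 4; 131 GB remain.
Put 210 GB in tape 5; 190 GB remain.
Put 208 GB in tape 6; 192 GB remain.
Put 180 GB in tape 5; 10 GB remain.
Put 180 GB in tape 6; 12 GB remain.
Put 159 GB in tape 7; 241 GB remain.
Put 130 GB in tape 4; 1 GB remain.
Put 52 GB in tape 2; 11 GB remain.
7 tapes × 400 GB = 2800 GB; used 2390 GB; unused 410 GB.

410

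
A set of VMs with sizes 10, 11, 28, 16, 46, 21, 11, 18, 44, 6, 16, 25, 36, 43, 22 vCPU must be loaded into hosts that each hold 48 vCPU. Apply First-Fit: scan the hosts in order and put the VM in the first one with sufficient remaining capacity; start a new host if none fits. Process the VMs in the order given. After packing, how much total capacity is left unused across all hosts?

31

host 1: place 10 vCPU, 38 vCPU left
host 1: place 11 vCPU, 27 vCPU left
host 2: place 28 vCPU, 20 vCPU left
host 1: place 16 vCPU, 11 vCPU left
host 3: place 46 vCPU, 2 vCPU left
host 4: place 21 vCPU, 27 vCPU left
host 1: place 11 vCPU, 0 vCPU left
host 2: place 18 vCPU, 2 vCPU left
host 5: place 44 vCPU, 4 vCPU left
host 4: place 6 vCPU, 21 vCPU left
host 4: place 16 vCPU, 5 vCPU left
host 6: place 25 vCPU, 23 vCPU left
host 7: place 36 vCPU, 12 vCPU left
host 8: place 43 vCPU, 5 vCPU left
host 6: place 22 vCPU, 1 vCPU left
8 hosts × 48 vCPU = 384 vCPU; used 353 vCPU; unused 31 vCPU.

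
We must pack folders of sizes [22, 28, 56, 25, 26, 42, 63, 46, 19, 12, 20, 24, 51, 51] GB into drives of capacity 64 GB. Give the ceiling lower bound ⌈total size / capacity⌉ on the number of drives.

8

Total size = 22 + 28 + 56 + 25 + 26 + 42 + 63 + 46 + 19 + 12 + 20 + 24 + 51 + 51 = 485 GB.
⌈485 / 64⌉ = 8.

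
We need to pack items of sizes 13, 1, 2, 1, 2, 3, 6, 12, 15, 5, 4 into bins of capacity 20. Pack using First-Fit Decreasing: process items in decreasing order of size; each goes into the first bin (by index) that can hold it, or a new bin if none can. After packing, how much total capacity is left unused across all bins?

16

Sorted descending: 15, 13, 12, 6, 5, 4, 3, 2, 2, 1, 1.
bin 1: place 15, 5 left
bin 2: place 13, 7 left
bin 3: place 12, 8 left
bin 2: place 6, 1 left
bin 1: place 5, 0 left
bin 3: place 4, 4 left
bin 3: place 3, 1 left
bin 4: place 2, 18 left
bin 4: place 2, 16 left
bin 2: place 1, 0 left
bin 3: place 1, 0 left
4 bins × 20 = 80; used 64; unused 16.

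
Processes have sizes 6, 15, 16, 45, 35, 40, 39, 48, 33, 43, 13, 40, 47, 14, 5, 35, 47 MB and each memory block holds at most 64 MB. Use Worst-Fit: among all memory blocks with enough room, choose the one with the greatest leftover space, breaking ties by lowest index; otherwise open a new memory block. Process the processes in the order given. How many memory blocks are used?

6 MB → memory block 1 (remaining 58 MB)
15 MB → memory block 1 (remaining 43 MB)
16 MB → memory block 1 (remaining 27 MB)
45 MB → memory block 2 (remaining 19 MB)
35 MB → memory block 3 (remaining 29 MB)
40 MB → memory block 4 (remaining 24 MB)
39 MB → memory block 5 (remaining 25 MB)
48 MB → memory block 6 (remaining 16 MB)
33 MB → memory block 7 (remaining 31 MB)
43 MB → memory block 8 (remaining 21 MB)
13 MB → memory block 7 (remaining 18 MB)
40 MB → memory block 9 (remaining 24 MB)
47 MB → memory block 10 (remaining 17 MB)
14 MB → memory block 3 (remaining 15 MB)
5 MB → memory block 1 (remaining 22 MB)
35 MB → memory block 11 (remaining 29 MB)
47 MB → memory block 12 (remaining 17 MB)

12 memory blocks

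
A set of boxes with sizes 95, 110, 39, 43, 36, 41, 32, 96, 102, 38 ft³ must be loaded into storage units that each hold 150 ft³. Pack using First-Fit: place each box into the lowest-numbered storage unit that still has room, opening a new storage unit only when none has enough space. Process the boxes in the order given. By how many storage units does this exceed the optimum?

0

First-Fit: [95,39] [110,36] [43,41,32] [96,38] [102] → 5 storage units.
Total size 632 ft³; any packing needs at least ⌈632/150⌉ = 5 storage units.
So 5 is already optimal.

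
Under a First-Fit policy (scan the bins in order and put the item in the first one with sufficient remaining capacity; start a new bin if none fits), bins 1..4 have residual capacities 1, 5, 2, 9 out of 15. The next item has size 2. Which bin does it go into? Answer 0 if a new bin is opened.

2

Bins with room: bin 2 (5), bin 3 (2), bin 4 (9).
The first with room is bin 2.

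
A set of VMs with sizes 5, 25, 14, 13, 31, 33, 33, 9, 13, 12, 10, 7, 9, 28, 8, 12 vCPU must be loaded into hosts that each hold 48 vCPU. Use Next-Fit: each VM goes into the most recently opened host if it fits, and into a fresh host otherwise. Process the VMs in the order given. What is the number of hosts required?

7

5 vCPU → host 1 (remaining 43 vCPU)
25 vCPU → host 1 (remaining 18 vCPU)
14 vCPU → host 1 (remaining 4 vCPU)
13 vCPU → host 2 (remaining 35 vCPU)
31 vCPU → host 2 (remaining 4 vCPU)
33 vCPU → host 3 (remaining 15 vCPU)
33 vCPU → host 4 (remaining 15 vCPU)
9 vCPU → host 4 (remaining 6 vCPU)
13 vCPU → host 5 (remaining 35 vCPU)
12 vCPU → host 5 (remaining 23 vCPU)
10 vCPU → host 5 (remaining 13 vCPU)
7 vCPU → host 5 (remaining 6 vCPU)
9 vCPU → host 6 (remaining 39 vCPU)
28 vCPU → host 6 (remaining 11 vCPU)
8 vCPU → host 6 (remaining 3 vCPU)
12 vCPU → host 7 (remaining 36 vCPU)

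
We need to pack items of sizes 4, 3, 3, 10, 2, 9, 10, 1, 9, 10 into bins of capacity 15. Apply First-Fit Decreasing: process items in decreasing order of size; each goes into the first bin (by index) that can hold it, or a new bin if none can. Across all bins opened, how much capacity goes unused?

Sorted descending: 10, 10, 10, 9, 9, 4, 3, 3, 2, 1.
bin 1: place 10, 5 left
bin 2: place 10, 5 left
bin 3: place 10, 5 left
bin 4: place 9, 6 left
bin 5: place 9, 6 left
bin 1: place 4, 1 left
bin 2: place 3, 2 left
bin 3: place 3, 2 left
bin 2: place 2, 0 left
bin 1: place 1, 0 left
5 bins × 15 = 75; used 61; unused 14.

14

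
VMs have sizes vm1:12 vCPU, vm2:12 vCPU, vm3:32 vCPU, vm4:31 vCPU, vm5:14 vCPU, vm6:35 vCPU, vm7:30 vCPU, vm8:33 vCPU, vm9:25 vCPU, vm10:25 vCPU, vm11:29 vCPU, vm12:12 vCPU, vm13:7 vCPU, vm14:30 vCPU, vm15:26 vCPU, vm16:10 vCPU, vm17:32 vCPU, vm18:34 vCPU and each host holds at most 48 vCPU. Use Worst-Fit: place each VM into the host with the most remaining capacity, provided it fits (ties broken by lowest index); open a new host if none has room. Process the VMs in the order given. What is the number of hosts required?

vm1 (12 vCPU) → host 1 (remaining 36 vCPU)
vm2 (12 vCPU) → host 1 (remaining 24 vCPU)
vm3 (32 vCPU) → host 2 (remaining 16 vCPU)
vm4 (31 vCPU) → host 3 (remaining 17 vCPU)
vm5 (14 vCPU) → host 1 (remaining 10 vCPU)
vm6 (35 vCPU) → host 4 (remaining 13 vCPU)
vm7 (30 vCPU) → host 5 (remaining 18 vCPU)
vm8 (33 vCPU) → host 6 (remaining 15 vCPU)
vm9 (25 vCPU) → host 7 (remaining 23 vCPU)
vm10 (25 vCPU) → host 8 (remaining 23 vCPU)
vm11 (29 vCPU) → host 9 (remaining 19 vCPU)
vm12 (12 vCPU) → host 7 (remaining 11 vCPU)
vm13 (7 vCPU) → host 8 (remaining 16 vCPU)
vm14 (30 vCPU) → host 10 (remaining 18 vCPU)
vm15 (26 vCPU) → host 11 (remaining 22 vCPU)
vm16 (10 vCPU) → host 11 (remaining 12 vCPU)
vm17 (32 vCPU) → host 12 (remaining 16 vCPU)
vm18 (34 vCPU) → host 13 (remaining 14 vCPU)

13 hosts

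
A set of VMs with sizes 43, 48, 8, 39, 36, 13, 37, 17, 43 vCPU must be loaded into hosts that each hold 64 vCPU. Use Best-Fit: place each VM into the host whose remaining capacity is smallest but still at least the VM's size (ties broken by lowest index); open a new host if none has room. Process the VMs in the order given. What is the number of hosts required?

Put 43 vCPU in host 1; 21 vCPU remain.
Put 48 vCPU in host 2; 16 vCPU remain.
Put 8 vCPU in host 2; 8 vCPU remain.
Put 39 vCPU in host 3; 25 vCPU remain.
Put 36 vCPU in host 4; 28 vCPU remain.
Put 13 vCPU in host 1; 8 vCPU remain.
Put 37 vCPU in host 5; 27 vCPU remain.
Put 17 vCPU in host 3; 8 vCPU remain.
Put 43 vCPU in host 6; 21 vCPU remain.

6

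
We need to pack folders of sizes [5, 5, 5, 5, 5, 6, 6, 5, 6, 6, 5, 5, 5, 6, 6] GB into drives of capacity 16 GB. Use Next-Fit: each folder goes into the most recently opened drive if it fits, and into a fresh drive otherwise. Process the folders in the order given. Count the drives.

6 drives

5 GB → drive 1 (remaining 11 GB)
5 GB → drive 1 (remaining 6 GB)
5 GB → drive 1 (remaining 1 GB)
5 GB → drive 2 (remaining 11 GB)
5 GB → drive 2 (remaining 6 GB)
6 GB → drive 2 (remaining 0 GB)
6 GB → drive 3 (remaining 10 GB)
5 GB → drive 3 (remaining 5 GB)
6 GB → drive 4 (remaining 10 GB)
6 GB → drive 4 (remaining 4 GB)
5 GB → drive 5 (remaining 11 GB)
5 GB → drive 5 (remaining 6 GB)
5 GB → drive 5 (remaining 1 GB)
6 GB → drive 6 (remaining 10 GB)
6 GB → drive 6 (remaining 4 GB)
Final drives: [5,5,5] [5,5,6] [6,5] [6,6] [5,5,5] [6,6].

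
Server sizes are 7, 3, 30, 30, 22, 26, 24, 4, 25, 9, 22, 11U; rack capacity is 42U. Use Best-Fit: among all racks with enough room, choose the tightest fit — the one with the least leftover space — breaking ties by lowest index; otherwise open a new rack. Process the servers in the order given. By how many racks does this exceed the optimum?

Best-Fit: [7,3,30] [30,4] [22] [26,9] [24] [25,11] [22] → 7 racks.
7 servers exceed 21U (half the capacity), and no two of those can share a rack, so at least 7 racks are needed.
So 7 is already optimal.

0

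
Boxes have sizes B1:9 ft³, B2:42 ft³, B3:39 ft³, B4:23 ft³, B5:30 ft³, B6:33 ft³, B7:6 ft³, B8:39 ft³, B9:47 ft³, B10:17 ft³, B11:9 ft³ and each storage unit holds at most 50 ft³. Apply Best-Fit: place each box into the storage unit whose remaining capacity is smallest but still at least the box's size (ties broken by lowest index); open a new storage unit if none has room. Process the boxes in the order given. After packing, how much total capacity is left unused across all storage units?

56

storage unit 1: place B1 (9 ft³), 41 ft³ left
storage unit 2: place B2 (42 ft³), 8 ft³ left
storage unit 1: place B3 (39 ft³), 2 ft³ left
storage unit 3: place B4 (23 ft³), 27 ft³ left
storage unit 4: place B5 (30 ft³), 20 ft³ left
storage unit 5: place B6 (33 ft³), 17 ft³ left
storage unit 2: place B7 (6 ft³), 2 ft³ left
storage unit 6: place B8 (39 ft³), 11 ft³ left
storage unit 7: place B9 (47 ft³), 3 ft³ left
storage unit 5: place B10 (17 ft³), 0 ft³ left
storage unit 6: place B11 (9 ft³), 2 ft³ left
7 storage units × 50 ft³ = 350 ft³; used 294 ft³; unused 56 ft³.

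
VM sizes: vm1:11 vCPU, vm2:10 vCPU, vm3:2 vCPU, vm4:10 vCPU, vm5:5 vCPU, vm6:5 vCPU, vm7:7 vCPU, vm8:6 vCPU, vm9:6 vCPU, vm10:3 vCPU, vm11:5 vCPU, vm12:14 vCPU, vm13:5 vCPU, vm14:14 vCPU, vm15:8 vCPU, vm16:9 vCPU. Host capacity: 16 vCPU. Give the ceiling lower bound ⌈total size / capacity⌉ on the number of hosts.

Total size = 11 + 10 + 2 + 10 + 5 + 5 + 7 + 6 + 6 + 3 + 5 + 14 + 5 + 14 + 8 + 9 = 120 vCPU.
⌈120 / 16⌉ = 8.

8 hosts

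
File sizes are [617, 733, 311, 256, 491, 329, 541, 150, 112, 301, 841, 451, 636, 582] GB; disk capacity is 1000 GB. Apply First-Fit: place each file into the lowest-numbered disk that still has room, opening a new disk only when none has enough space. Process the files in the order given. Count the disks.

8

617 GB → disk 1 (remaining 383 GB)
733 GB → disk 2 (remaining 267 GB)
311 GB → disk 1 (remaining 72 GB)
256 GB → disk 2 (remaining 11 GB)
491 GB → disk 3 (remaining 509 GB)
329 GB → disk 3 (remaining 180 GB)
541 GB → disk 4 (remaining 459 GB)
150 GB → disk 3 (remaining 30 GB)
112 GB → disk 4 (remaining 347 GB)
301 GB → disk 4 (remaining 46 GB)
841 GB → disk 5 (remaining 159 GB)
451 GB → disk 6 (remaining 549 GB)
636 GB → disk 7 (remaining 364 GB)
582 GB → disk 8 (remaining 418 GB)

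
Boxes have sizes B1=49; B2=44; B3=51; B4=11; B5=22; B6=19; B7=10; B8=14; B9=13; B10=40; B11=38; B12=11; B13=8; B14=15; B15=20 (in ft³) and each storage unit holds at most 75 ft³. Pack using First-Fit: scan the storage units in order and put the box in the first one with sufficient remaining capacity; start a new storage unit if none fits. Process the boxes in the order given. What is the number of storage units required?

Put B1 (49 ft³) in storage unit 1; 26 ft³ remain.
Put B2 (44 ft³) in storage unit 2; 31 ft³ remain.
Put B3 (51 ft³) in storage unit 3; 24 ft³ remain.
Put B4 (11 ft³) in storage unit 1; 15 ft³ remain.
Put B5 (22 ft³) in storage unit 2; 9 ft³ remain.
Put B6 (19 ft³) in storage unit 3; 5 ft³ remain.
Put B7 (10 ft³) in storage unit 1; 5 ft³ remain.
Put B8 (14 ft³) in storage unit 4; 61 ft³ remain.
Put B9 (13 ft³) in storage unit 4; 48 ft³ remain.
Put B10 (40 ft³) in storage unit 4; 8 ft³ remain.
Put B11 (38 ft³) in storage unit 5; 37 ft³ remain.
Put B12 (11 ft³) in storage unit 5; 26 ft³ remain.
Put B13 (8 ft³) in storage unit 2; 1 ft³ remain.
Put B14 (15 ft³) in storage unit 5; 11 ft³ remain.
Put B15 (20 ft³) in storage unit 6; 55 ft³ remain.

6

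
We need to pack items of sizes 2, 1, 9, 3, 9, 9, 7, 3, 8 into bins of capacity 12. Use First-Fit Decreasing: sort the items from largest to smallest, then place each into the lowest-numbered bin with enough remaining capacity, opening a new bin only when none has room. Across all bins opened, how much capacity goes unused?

Sorted descending: 9, 9, 9, 8, 7, 3, 3, 2, 1.
Put 9 in bin 1; 3 remain.
Put 9 in bin 2; 3 remain.
Put 9 in bin 3; 3 remain.
Put 8 in bin 4; 4 remain.
Put 7 in bin 5; 5 remain.
Put 3 in bin 1; 0 remain.
Put 3 in bin 2; 0 remain.
Put 2 in bin 3; 1 remain.
Put 1 in bin 3; 0 remain.
5 bins × 12 = 60; used 51; unused 9.

9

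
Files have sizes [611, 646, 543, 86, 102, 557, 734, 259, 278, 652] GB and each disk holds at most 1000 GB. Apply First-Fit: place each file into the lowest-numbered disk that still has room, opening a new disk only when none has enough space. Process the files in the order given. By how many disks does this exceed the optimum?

0

First-Fit: [611,86,102] [646,259] [543,278] [557] [734] [652] → 6 disks.
6 files exceed 500 GB (half the capacity), and no two of those can share a disk, so at least 6 disks are needed.
So 6 is already optimal.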